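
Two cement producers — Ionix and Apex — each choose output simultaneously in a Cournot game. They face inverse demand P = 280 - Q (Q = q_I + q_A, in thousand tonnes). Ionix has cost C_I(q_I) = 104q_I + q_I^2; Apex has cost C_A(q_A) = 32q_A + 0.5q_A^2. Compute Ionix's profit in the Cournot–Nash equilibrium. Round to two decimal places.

Ionix's profit: π_I = (280 - Q)q_I - (104q_I + q_I²). Setting ∂π_I/∂q_I = 0: 176 - 4q_I - (q_A) = 0.
Apex's profit: π_A = (280 - Q)q_A - (32q_A + (1/2)q_A²). Setting ∂π_A/∂q_A = 0: 248 - 3q_A - (q_I) = 0.
Best responses: q_I = (176 - q_A)/4, q_A = (248 - q_I)/3.
Substituting one into the other gives q_I = 280/11 and q_A = 816/11.
Price P = 280 - 1096/11 = 1984/11.
Ionix's profit: (1984/11)·(280/11) - 104·(280/11) - (280/11)² = 1295.8678.

1295.87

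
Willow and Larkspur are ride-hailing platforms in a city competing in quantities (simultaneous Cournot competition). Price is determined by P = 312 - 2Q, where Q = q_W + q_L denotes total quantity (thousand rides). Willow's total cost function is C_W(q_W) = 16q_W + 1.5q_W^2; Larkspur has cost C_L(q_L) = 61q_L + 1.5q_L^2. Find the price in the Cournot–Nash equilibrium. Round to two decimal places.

190.44

Willow's profit: π_W = (312 - 2Q)q_W - (16q_W + (3/2)q_W²). Setting ∂π_W/∂q_W = 0: 296 - 7q_W - 2(q_L) = 0.
Larkspur's profit: π_L = (312 - 2Q)q_L - (61q_L + (3/2)q_L²). Setting ∂π_L/∂q_L = 0: 251 - 7q_L - 2(q_W) = 0.
So q_W = (296 - 2q_L)/7 and q_L = (251 - 2q_W)/7.
Substituting one into the other gives q_W = 314/9 and q_L = 233/9.
Total output Q = 547/9, so price P = 312 - 2·(547/9) = 1714/9.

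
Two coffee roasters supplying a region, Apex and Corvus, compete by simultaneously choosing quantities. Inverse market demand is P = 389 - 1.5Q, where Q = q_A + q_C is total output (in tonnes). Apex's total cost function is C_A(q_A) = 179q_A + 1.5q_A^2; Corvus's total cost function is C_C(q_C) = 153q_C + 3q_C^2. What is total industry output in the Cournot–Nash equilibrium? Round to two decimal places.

Apex's profit: π_A = (389 - 1.5Q)q_A - (179q_A + (3/2)q_A²). Setting ∂π_A/∂q_A = 0: 210 - 6q_A - (3/2)(q_C) = 0.
Corvus's first-order condition: 236 - 9q_C - (3/2)(q_A) = 0.
Best responses: q_A = (210 - (3/2)q_C)/6, q_C = (236 - (3/2)q_A)/9.
Solving the pair: q_A = 29.6812, q_C = 1468/69.
Total output Q = 29.6812 + 1468/69 = 1172/23.

50.96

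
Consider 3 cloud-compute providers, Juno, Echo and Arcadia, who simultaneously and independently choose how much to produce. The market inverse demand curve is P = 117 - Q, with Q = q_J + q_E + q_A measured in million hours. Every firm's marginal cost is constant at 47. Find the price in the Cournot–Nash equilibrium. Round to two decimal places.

64.50

Each firm earns π_i = (117 - Q)q_i - 47q_i.
Setting ∂π_i/∂q_i = 0 with rivals' quantities fixed: 70 - 2q_i - Σ_{j≠i} q_j = 0.
By symmetry each firm produces the same amount; substituting Σ_{j≠i} q_j = 2q_i yields q_i = 70/4 = 35/2.
Total output Q = 105/2, so price P = 117 - 105/2 = 129/2.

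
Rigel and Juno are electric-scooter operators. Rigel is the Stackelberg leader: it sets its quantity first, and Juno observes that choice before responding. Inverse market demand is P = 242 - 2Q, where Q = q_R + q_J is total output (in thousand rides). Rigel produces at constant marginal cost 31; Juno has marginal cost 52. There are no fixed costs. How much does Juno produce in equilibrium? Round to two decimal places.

18.50

Solve by backward induction. Given q_R, the follower Juno maximises π_J = (242 - 2q_R - 2q_J)q_J - 52q_J.
∂π_J/∂q_J = 190 - 2q_R - 4q_J = 0 gives the reaction function q_J = (190 - 2q_R)/4.
The leader anticipates this reaction. Substituting into P = 242 - 2Q gives P = 147 - q_R, so π_R = (147 - q_R)q_R - 31q_R.
The leader's first-order condition 116 - 2q_R = 0 yields q_R = 58.
Then q_J = (190 - 2·58)/4 = 37/2.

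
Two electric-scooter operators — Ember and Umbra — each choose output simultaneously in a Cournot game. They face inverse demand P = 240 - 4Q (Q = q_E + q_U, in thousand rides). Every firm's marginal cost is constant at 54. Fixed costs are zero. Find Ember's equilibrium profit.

961

A representative firm's profit is π_i = q_i(240 - 4Q) - 54q_i.
Setting ∂π_i/∂q_i = 0 with rivals' quantities fixed: 186 - 8q_i - 4q_j = 0.
With identical firms every q_j equals q_i, so q_j = q_i and 186 = 12q_i, giving q_i = 31/2.
Price P = 240 - 4·31 = 116.
Ember's profit: (116 - 54)·(31/2) = 961.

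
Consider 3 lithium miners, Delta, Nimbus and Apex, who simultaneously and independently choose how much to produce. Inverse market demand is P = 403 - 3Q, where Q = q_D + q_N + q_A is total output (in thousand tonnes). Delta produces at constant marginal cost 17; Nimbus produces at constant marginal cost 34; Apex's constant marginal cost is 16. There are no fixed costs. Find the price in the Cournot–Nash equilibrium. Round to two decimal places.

Delta's profit: π_D = (403 - 3Q)q_D - (17q_D). Setting ∂π_D/∂q_D = 0: 386 - 6q_D - 3(q_N + q_A) = 0.
Nimbus's profit: π_N = (403 - 3Q)q_N - (34q_N). Setting ∂π_N/∂q_N = 0: 369 - 6q_N - 3(q_D + q_A) = 0.
Apex's profit: π_A = (403 - 3Q)q_A - (16q_A). Setting ∂π_A/∂q_A = 0: 387 - 6q_A - 3(q_D + q_N) = 0.
Adding the 3 conditions: 1142 − 6Q − 6Q = 0, i.e. Q = 571/6.
Back-substituting: q_D = (386 − 571/2)/3 = 67/2, q_N = (369 − 571/2)/3 = 167/6, q_A = (387 − 571/2)/3 = 203/6.
Total output Q = 571/6, so price P = 403 - 3·(571/6) = 235/2.

117.50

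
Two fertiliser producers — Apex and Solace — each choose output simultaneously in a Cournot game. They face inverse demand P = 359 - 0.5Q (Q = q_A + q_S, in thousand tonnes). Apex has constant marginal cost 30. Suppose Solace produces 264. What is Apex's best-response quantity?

With the rival's output fixed at 264, Apex's profit is π_A = (359 - (1/2)·264 - (1/2)q_A)q_A - (30q_A) = (227 - (1/2)q_A)q_A - (30q_A).
∂π_A/∂q_A = 197 - q_A = 0, so q_A = 197.

197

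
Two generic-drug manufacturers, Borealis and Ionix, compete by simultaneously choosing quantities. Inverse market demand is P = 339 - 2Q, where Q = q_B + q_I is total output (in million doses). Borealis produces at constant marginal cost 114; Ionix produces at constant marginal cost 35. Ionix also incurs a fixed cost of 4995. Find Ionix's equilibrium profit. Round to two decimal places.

3154.39

Borealis's profit: π_B = (339 - 2Q)q_B - (114q_B). Setting ∂π_B/∂q_B = 0: 225 - 4q_B - 2(q_I) = 0.
Ionix's profit: π_I = (339 - 2Q)q_I - (35q_I). Setting ∂π_I/∂q_I = 0: 304 - 4q_I - 2(q_B) = 0.
Best responses: q_B = (225 - 2q_I)/4, q_I = (304 - 2q_B)/4.
Solving the pair: q_B = 73/3, q_I = 383/6.
Price P = 339 - 2·(529/6) = 488/3.
Ionix's profit: (488/3 - 35)·(383/6) - 4995 = 3154.3889.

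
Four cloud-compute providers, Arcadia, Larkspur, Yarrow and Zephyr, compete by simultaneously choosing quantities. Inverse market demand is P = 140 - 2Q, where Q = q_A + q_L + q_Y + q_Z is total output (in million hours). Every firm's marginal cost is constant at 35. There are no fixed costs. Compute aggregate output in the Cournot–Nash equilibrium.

42

A representative firm's profit is π_i = q_i(140 - 2Q) - 35q_i.
Setting ∂π_i/∂q_i = 0 with rivals' quantities fixed: 105 - 4q_i - 2·Σ_{j≠i} q_j = 0.
With identical firms every q_j equals q_i, so Σ_{j≠i} q_j = 3q_i and 105 = 10q_i, giving q_i = 21/2.
Total output Q = 21/2 + 21/2 + 21/2 + 21/2 = 42.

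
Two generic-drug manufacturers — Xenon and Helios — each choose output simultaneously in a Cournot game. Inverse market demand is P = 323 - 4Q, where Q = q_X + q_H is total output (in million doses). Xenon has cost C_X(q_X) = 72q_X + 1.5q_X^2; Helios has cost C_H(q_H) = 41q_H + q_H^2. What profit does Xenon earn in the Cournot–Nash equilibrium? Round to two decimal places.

1188.84

Xenon's profit: π_X = (323 - 4Q)q_X - (72q_X + (3/2)q_X²). Setting ∂π_X/∂q_X = 0: 251 - 11q_X - 4(q_H) = 0.
Helios's first-order condition: 282 - 10q_H - 4(q_X) = 0.
Best responses: q_X = (251 - 4q_H)/11, q_H = (282 - 4q_X)/10.
Substituting one into the other gives q_X = 691/47 and q_H = 1049/47.
Price P = 323 - 4·(1740/47) = 174.9149.
Xenon's profit: 174.9149·(691/47) - 72·(691/47) - (3/2)(691/47)² = 1188.8391.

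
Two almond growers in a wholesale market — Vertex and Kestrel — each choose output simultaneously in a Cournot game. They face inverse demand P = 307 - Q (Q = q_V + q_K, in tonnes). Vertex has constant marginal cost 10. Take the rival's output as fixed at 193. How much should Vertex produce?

With the rival's output fixed at 193, Vertex's profit is π_V = (307 - 193 - q_V)q_V - (10q_V) = (114 - q_V)q_V - (10q_V).
∂π_V/∂q_V = 104 - 2q_V = 0, so q_V = 52.

52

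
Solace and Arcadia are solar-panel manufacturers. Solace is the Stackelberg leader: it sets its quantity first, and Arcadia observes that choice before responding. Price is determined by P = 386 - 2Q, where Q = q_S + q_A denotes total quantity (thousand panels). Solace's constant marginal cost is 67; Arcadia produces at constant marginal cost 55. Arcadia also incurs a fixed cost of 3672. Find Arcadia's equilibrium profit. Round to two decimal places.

The follower Arcadia best-responds to any q_S: π_A = (386 - 2Q)q_A - 55q_A.
∂π_A/∂q_A = 331 - 2q_S - 4q_A = 0 gives the reaction function q_A = (331 - 2q_S)/4.
The leader anticipates this reaction. Substituting into P = 386 - 2Q gives P = 441/2 - q_S, so π_S = (441/2 - q_S)q_S - 67q_S.
Maximising: ∂π_S/∂q_S = 307/2 - 2q_S = 0, giving q_S = 307/4.
Then q_A = (331 - 2·(307/4))/4 = 355/8.
Price P = 386 - 2·(969/8) = 575/4.
Arcadia's profit: (575/4 - 55)·(355/8) - 3672 = 266.2813.

266.28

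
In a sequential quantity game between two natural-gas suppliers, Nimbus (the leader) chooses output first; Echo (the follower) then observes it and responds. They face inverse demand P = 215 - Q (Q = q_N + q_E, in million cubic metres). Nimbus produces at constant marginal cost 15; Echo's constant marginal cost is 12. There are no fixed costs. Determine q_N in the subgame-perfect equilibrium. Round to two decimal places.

98.50

Solve by backward induction. Given q_N, the follower Echo maximises π_E = (215 - q_N - q_E)q_E - 12q_E.
Follower FOC: 203 - q_N - 2q_E = 0, so q_E(q_N) = (203 - q_N)/2.
Nimbus substitutes q_E(q_N) into its own profit: π_N = q_N(215 - q_N - (203 - q_N)/2) - 15q_N = (227/2 - (1/2)q_N)q_N - 15q_N.
The leader's first-order condition 197/2 - q_N = 0 yields q_N = 197/2.
Then q_E = (203 - 197/2)/2 = 209/4.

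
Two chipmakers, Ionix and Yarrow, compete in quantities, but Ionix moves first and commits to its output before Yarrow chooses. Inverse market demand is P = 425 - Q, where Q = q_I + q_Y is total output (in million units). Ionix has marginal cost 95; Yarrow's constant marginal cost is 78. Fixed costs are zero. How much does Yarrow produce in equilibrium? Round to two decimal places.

95.25

The follower Yarrow best-responds to any q_I: π_Y = (425 - Q)q_Y - 78q_Y.
Setting the follower's marginal profit to zero, 347 - q_I - 2q_Y = 0, i.e. q_Y = (347 - q_I)/2.
Ionix substitutes q_Y(q_I) into its own profit: π_I = q_I(425 - q_I - (347 - q_I)/2) - 95q_I = (503/2 - (1/2)q_I)q_I - 95q_I.
The leader's first-order condition 313/2 - q_I = 0 yields q_I = 313/2.
Then q_Y = (347 - 313/2)/2 = 381/4.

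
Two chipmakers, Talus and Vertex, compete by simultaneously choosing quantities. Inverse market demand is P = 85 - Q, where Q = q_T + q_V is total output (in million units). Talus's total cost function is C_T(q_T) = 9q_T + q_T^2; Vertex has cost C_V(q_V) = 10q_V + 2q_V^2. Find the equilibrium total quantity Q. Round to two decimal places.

26.30

Talus's profit: π_T = (85 - Q)q_T - (9q_T + q_T²). Setting ∂π_T/∂q_T = 0: 76 - 4q_T - (q_V) = 0.
Vertex's profit: π_V = (85 - Q)q_V - (10q_V + 2q_V²). Setting ∂π_V/∂q_V = 0: 75 - 6q_V - (q_T) = 0.
Best responses: q_T = (76 - q_V)/4, q_V = (75 - q_T)/6.
Substituting one into the other gives q_T = 381/23 and q_V = 224/23.
Total output Q = 381/23 + 224/23 = 605/23.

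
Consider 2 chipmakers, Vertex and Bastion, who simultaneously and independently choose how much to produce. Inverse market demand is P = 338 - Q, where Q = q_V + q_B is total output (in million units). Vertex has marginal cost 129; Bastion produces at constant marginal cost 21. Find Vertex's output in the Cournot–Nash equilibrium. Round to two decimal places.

33.67

Vertex's profit: π_V = (338 - Q)q_V - (129q_V). Setting ∂π_V/∂q_V = 0: 209 - 2q_V - (q_B) = 0.
Bastion's first-order condition: 317 - 2q_B - (q_V) = 0.
Best responses: q_V = (209 - q_B)/2, q_B = (317 - q_V)/2.
Solving the pair: q_V = 101/3, q_B = 425/3.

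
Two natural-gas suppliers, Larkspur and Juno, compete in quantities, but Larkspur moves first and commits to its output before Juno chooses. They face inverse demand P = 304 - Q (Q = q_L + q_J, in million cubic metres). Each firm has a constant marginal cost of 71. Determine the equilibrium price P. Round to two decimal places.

The follower Juno best-responds to any q_L: π_J = (304 - Q)q_J - 71q_J.
Follower FOC: 233 - q_L - 2q_J = 0, so q_J(q_L) = (233 - q_L)/2.
The leader anticipates this reaction. Substituting into P = 304 - Q gives P = 375/2 - (1/2)q_L, so π_L = (375/2 - (1/2)q_L)q_L - 71q_L.
The leader's first-order condition 233/2 - q_L = 0 yields q_L = 233/2.
Then q_J = (233 - 233/2)/2 = 233/4.
Total output Q = 699/4, so price P = 304 - 699/4 = 517/4.

129.25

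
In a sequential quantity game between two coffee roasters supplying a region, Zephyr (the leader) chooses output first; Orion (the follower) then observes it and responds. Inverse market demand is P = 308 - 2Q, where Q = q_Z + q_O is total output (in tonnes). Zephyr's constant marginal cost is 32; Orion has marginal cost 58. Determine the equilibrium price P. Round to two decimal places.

107.50

The follower Orion best-responds to any q_Z: π_O = (308 - 2Q)q_O - 58q_O.
Setting the follower's marginal profit to zero, 250 - 2q_Z - 4q_O = 0, i.e. q_O = (250 - 2q_Z)/4.
Zephyr substitutes q_O(q_Z) into its own profit: π_Z = q_Z(308 - 2q_Z - (250 - 2q_Z)/2) - 32q_Z = (183 - q_Z)q_Z - 32q_Z.
The leader's first-order condition 151 - 2q_Z = 0 yields q_Z = 151/2.
Then q_O = (250 - 2·(151/2))/4 = 99/4.
Total output Q = 401/4, so price P = 308 - 2·(401/4) = 215/2.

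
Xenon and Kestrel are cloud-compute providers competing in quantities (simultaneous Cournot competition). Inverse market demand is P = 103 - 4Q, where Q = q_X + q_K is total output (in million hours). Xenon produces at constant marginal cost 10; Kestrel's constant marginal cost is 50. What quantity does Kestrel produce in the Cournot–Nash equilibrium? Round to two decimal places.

1.08

Xenon's profit: π_X = (103 - 4Q)q_X - (10q_X). Setting ∂π_X/∂q_X = 0: 93 - 8q_X - 4(q_K) = 0.
Kestrel's first-order condition: 53 - 8q_K - 4(q_X) = 0.
Best responses: q_X = (93 - 4q_K)/8, q_K = (53 - 4q_X)/8.
Solving the pair: q_X = 133/12, q_K = 13/12.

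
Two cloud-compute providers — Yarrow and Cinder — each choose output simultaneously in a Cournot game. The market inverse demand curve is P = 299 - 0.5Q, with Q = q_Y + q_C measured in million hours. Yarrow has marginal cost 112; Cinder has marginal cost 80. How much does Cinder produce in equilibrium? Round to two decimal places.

Yarrow's profit: π_Y = (299 - 0.5Q)q_Y - (112q_Y). Setting ∂π_Y/∂q_Y = 0: 187 - q_Y - (1/2)(q_C) = 0.
Cinder's first-order condition: 219 - q_C - (1/2)(q_Y) = 0.
Rearranging gives the reaction functions q_Y = (187 - (1/2)q_C) and q_C = (219 - (1/2)q_Y).
Substituting one into the other gives q_Y = 310/3 and q_C = 502/3.

167.33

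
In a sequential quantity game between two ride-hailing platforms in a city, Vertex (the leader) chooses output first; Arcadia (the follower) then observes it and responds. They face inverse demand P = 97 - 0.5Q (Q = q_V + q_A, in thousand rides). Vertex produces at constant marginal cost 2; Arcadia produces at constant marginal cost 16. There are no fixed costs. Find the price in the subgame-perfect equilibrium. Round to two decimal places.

The follower Arcadia best-responds to any q_V: π_A = (97 - 0.5Q)q_A - 16q_A.
Setting the follower's marginal profit to zero, 81 - (1/2)q_V - q_A = 0, i.e. q_A = (81 - (1/2)q_V).
Vertex substitutes q_A(q_V) into its own profit: π_V = q_V(97 - (1/2)q_V - (81 - (1/2)q_V)/2) - 2q_V = (113/2 - (1/4)q_V)q_V - 2q_V.
Leader FOC: 109/2 - (1/2)q_V = 0, so q_V = 109.
Then q_A = (81 - (1/2)·109) = 53/2.
Total output Q = 271/2, so price P = 97 - (1/2)·(271/2) = 117/4.

29.25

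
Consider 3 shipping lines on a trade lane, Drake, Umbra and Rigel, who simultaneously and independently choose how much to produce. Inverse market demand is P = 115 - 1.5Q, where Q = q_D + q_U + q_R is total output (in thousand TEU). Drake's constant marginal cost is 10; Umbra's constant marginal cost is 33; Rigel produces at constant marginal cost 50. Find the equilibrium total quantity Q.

Drake's profit: π_D = (115 - 1.5Q)q_D - (10q_D). Setting ∂π_D/∂q_D = 0: 105 - 3q_D - (3/2)(q_U + q_R) = 0.
Umbra's profit: π_U = (115 - 1.5Q)q_U - (33q_U). Setting ∂π_U/∂q_U = 0: 82 - 3q_U - (3/2)(q_D + q_R) = 0.
Rigel's first-order condition: 65 - 3q_R - (3/2)(q_D + q_U) = 0.
Summing all 3 equations gives 252 − 6Q = 0, hence Q = 42.
Back-substituting: q_D = (105 − 63)/(3/2) = 28, q_U = (82 − 63)/(3/2) = 38/3, q_R = (65 − 63)/(3/2) = 4/3.
Total output Q = 28 + 38/3 + 4/3 = 42.

42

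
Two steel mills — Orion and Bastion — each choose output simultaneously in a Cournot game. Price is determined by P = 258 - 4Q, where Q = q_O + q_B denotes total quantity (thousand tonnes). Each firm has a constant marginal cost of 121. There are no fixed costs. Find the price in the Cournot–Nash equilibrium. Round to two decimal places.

Each firm earns π_i = (258 - 4Q)q_i - 121q_i.
First-order condition (treating rivals' output as given): 137 - 8q_i - 4q_j = 0.
With identical firms every q_j equals q_i, so q_j = q_i and 137 = 12q_i, giving q_i = 137/12.
Total output Q = 137/6, so price P = 258 - 4·(137/6) = 500/3.

166.67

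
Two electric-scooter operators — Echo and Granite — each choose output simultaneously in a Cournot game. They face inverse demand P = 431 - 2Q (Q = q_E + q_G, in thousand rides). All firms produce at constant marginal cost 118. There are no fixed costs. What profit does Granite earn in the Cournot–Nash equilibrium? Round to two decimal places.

5442.72

A representative firm's profit is π_i = q_i(431 - 2Q) - 118q_i.
First-order condition (treating rivals' output as given): 313 - 4q_i - 2q_j = 0.
With identical firms every q_j equals q_i, so q_j = q_i and 313 = 6q_i, giving q_i = 313/6.
Price P = 431 - 2·(313/3) = 667/3.
Granite's profit: (667/3 - 118)·(313/6) = 5442.7222.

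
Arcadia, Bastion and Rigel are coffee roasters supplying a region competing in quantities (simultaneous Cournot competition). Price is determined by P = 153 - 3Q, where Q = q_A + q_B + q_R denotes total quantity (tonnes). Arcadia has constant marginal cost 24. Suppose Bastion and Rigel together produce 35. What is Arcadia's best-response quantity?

4

With rivals' combined output fixed at 35, Arcadia's profit is π_A = (153 - 3·35 - 3q_A)q_A - (24q_A) = (48 - 3q_A)q_A - (24q_A).
∂π_A/∂q_A = 24 - 6q_A = 0, so q_A = 4.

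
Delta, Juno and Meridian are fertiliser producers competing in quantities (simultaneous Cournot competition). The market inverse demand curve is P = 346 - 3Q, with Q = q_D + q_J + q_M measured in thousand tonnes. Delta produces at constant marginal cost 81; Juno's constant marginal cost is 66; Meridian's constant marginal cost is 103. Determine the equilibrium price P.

149

Delta's profit: π_D = (346 - 3Q)q_D - (81q_D). Setting ∂π_D/∂q_D = 0: 265 - 6q_D - 3(q_J + q_M) = 0.
Juno's first-order condition: 280 - 6q_J - 3(q_D + q_M) = 0.
Meridian's profit: π_M = (346 - 3Q)q_M - (103q_M). Setting ∂π_M/∂q_M = 0: 243 - 6q_M - 3(q_D + q_J) = 0.
Adding the 3 conditions: 788 − 6Q − 6Q = 0, i.e. Q = 197/3.
Back-substituting: q_D = (265 − 197)/3 = 68/3, q_J = (280 − 197)/3 = 83/3, q_M = (243 − 197)/3 = 46/3.
Total output Q = 197/3, so price P = 346 - 3·(197/3) = 149.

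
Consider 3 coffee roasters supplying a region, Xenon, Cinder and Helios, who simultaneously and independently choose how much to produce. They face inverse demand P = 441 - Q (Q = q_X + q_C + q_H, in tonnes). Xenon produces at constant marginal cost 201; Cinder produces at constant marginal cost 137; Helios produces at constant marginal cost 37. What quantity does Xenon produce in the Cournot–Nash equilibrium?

3

Xenon's profit: π_X = (441 - Q)q_X - (201q_X). Setting ∂π_X/∂q_X = 0: 240 - 2q_X - (q_C + q_H) = 0.
Cinder's profit: π_C = (441 - Q)q_C - (137q_C). Setting ∂π_C/∂q_C = 0: 304 - 2q_C - (q_X + q_H) = 0.
Helios's first-order condition: 404 - 2q_H - (q_X + q_C) = 0.
Adding the 3 conditions: 948 − 2Q − 2Q = 0, i.e. Q = 237.
Back-substituting: q_X = (240 − 237) = 3, q_C = (304 − 237) = 67, q_H = (404 − 237) = 167.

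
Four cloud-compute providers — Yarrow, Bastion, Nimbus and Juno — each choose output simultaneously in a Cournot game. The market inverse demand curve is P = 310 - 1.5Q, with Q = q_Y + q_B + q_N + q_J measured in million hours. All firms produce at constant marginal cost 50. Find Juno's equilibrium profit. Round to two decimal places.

1802.67

A representative firm's profit is π_i = q_i(310 - 1.5Q) - 50q_i.
First-order condition (treating rivals' output as given): 260 - 3q_i - (3/2)·Σ_{j≠i} q_j = 0.
With identical firms every q_j equals q_i, so Σ_{j≠i} q_j = 3q_i and 260 = (15/2)q_i, giving q_i = 104/3.
Price P = 310 - (3/2)·(416/3) = 102.
Juno's profit: (102 - 50)·(104/3) = 1802.6667.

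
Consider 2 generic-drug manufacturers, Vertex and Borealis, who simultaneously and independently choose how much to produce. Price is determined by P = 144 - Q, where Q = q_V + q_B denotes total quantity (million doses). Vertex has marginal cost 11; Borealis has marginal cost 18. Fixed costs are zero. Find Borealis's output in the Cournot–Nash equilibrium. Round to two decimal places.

Vertex's profit: π_V = (144 - Q)q_V - (11q_V). Setting ∂π_V/∂q_V = 0: 133 - 2q_V - (q_B) = 0.
Borealis's profit: π_B = (144 - Q)q_B - (18q_B). Setting ∂π_B/∂q_B = 0: 126 - 2q_B - (q_V) = 0.
Best responses: q_V = (133 - q_B)/2, q_B = (126 - q_V)/2.
Solving the pair: q_V = 140/3, q_B = 119/3.

39.67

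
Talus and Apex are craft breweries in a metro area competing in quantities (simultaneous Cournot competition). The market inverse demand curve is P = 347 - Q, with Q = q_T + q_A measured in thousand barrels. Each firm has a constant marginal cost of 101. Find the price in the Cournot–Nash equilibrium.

A representative firm's profit is π_i = q_i(347 - Q) - 101q_i.
Setting ∂π_i/∂q_i = 0 with rivals' quantities fixed: 246 - 2q_i - q_j = 0.
By symmetry each firm produces the same amount; substituting q_j = q_i yields q_i = 246/3 = 82.
Total output Q = 164, so price P = 347 - 164 = 183.

183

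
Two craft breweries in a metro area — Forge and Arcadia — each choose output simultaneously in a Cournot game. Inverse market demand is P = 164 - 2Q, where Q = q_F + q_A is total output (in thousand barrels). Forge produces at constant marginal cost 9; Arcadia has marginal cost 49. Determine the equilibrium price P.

74

Forge's profit: π_F = (164 - 2Q)q_F - (9q_F). Setting ∂π_F/∂q_F = 0: 155 - 4q_F - 2(q_A) = 0.
Arcadia's profit: π_A = (164 - 2Q)q_A - (49q_A). Setting ∂π_A/∂q_A = 0: 115 - 4q_A - 2(q_F) = 0.
Rearranging gives the reaction functions q_F = (155 - 2q_A)/4 and q_A = (115 - 2q_F)/4.
Solving the pair: q_F = 65/2, q_A = 25/2.
Total output Q = 45, so price P = 164 - 2·45 = 74.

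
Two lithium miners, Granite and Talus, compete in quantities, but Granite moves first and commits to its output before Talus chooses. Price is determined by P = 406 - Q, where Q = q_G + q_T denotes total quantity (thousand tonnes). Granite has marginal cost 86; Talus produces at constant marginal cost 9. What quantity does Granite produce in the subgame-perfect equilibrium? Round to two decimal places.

121.50

Solve by backward induction. Given q_G, the follower Talus maximises π_T = (406 - q_G - q_T)q_T - 9q_T.
∂π_T/∂q_T = 397 - q_G - 2q_T = 0 gives the reaction function q_T = (397 - q_G)/2.
The leader anticipates this reaction. Substituting into P = 406 - Q gives P = 415/2 - (1/2)q_G, so π_G = (415/2 - (1/2)q_G)q_G - 86q_G.
Maximising: ∂π_G/∂q_G = 243/2 - q_G = 0, giving q_G = 243/2.
Then q_T = (397 - 243/2)/2 = 551/4.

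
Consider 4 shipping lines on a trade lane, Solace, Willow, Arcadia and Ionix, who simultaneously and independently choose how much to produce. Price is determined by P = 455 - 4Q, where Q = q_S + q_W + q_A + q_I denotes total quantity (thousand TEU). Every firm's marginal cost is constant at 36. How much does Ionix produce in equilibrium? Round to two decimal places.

Each firm earns π_i = (455 - 4Q)q_i - 36q_i.
Setting ∂π_i/∂q_i = 0 with rivals' quantities fixed: 419 - 8q_i - 4·Σ_{j≠i} q_j = 0.
By symmetry each firm produces the same amount; substituting Σ_{j≠i} q_j = 3q_i yields q_i = 419/20.

20.95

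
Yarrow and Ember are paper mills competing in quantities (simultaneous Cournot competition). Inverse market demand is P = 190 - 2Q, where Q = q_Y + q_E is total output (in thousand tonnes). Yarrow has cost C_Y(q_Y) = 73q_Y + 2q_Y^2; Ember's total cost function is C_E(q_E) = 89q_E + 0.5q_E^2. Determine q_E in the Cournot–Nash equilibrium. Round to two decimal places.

15.94

Yarrow's profit: π_Y = (190 - 2Q)q_Y - (73q_Y + 2q_Y²). Setting ∂π_Y/∂q_Y = 0: 117 - 8q_Y - 2(q_E) = 0.
Ember's profit: π_E = (190 - 2Q)q_E - (89q_E + (1/2)q_E²). Setting ∂π_E/∂q_E = 0: 101 - 5q_E - 2(q_Y) = 0.
Best responses: q_Y = (117 - 2q_E)/8, q_E = (101 - 2q_Y)/5.
Substituting one into the other gives q_Y = 383/36 and q_E = 287/18.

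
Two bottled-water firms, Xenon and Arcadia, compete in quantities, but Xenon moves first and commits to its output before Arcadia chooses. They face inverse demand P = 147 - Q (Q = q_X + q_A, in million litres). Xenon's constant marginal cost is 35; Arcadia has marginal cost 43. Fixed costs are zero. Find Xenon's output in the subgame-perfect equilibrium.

Solve by backward induction. Given q_X, the follower Arcadia maximises π_A = (147 - q_X - q_A)q_A - 43q_A.
Follower FOC: 104 - q_X - 2q_A = 0, so q_A(q_X) = (104 - q_X)/2.
Xenon substitutes q_A(q_X) into its own profit: π_X = q_X(147 - q_X - (104 - q_X)/2) - 35q_X = (95 - (1/2)q_X)q_X - 35q_X.
Maximising: ∂π_X/∂q_X = 60 - q_X = 0, giving q_X = 60.
Then q_A = (104 - 60)/2 = 22.

60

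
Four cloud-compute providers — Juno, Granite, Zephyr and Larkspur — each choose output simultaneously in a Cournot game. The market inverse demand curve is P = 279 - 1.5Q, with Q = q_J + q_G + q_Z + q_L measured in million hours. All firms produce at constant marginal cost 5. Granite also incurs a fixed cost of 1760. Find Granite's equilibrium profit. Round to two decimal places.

242.03

Each firm earns π_i = (279 - 1.5Q)q_i - 5q_i.
First-order condition (treating rivals' output as given): 274 - 3q_i - (3/2)·Σ_{j≠i} q_j = 0.
With identical firms every q_j equals q_i, so Σ_{j≠i} q_j = 3q_i and 274 = (15/2)q_i, giving q_i = 548/15.
Price P = 279 - (3/2)·146.1333 = 299/5.
Granite's profit: (299/5 - 5)·(548/15) - 1760 = 242.0267.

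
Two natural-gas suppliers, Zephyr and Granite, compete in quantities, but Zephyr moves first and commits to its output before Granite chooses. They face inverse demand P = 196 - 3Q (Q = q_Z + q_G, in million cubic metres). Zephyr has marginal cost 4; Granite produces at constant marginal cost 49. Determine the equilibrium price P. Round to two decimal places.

Solve by backward induction. Given q_Z, the follower Granite maximises π_G = (196 - 3q_Z - 3q_G)q_G - 49q_G.
Setting the follower's marginal profit to zero, 147 - 3q_Z - 6q_G = 0, i.e. q_G = (147 - 3q_Z)/6.
The leader anticipates this reaction. Substituting into P = 196 - 3Q gives P = 245/2 - (3/2)q_Z, so π_Z = (245/2 - (3/2)q_Z)q_Z - 4q_Z.
The leader's first-order condition 237/2 - 3q_Z = 0 yields q_Z = 79/2.
Then q_G = (147 - 3·(79/2))/6 = 19/4.
Total output Q = 177/4, so price P = 196 - 3·(177/4) = 253/4.

63.25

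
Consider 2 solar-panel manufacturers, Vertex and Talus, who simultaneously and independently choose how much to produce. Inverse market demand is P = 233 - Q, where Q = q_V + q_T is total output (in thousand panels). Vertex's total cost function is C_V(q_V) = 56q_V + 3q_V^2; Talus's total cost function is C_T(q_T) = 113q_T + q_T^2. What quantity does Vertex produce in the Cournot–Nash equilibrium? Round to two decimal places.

18.97

Vertex's profit: π_V = (233 - Q)q_V - (56q_V + 3q_V²). Setting ∂π_V/∂q_V = 0: 177 - 8q_V - (q_T) = 0.
Talus's first-order condition: 120 - 4q_T - (q_V) = 0.
So q_V = (177 - q_T)/8 and q_T = (120 - q_V)/4.
Substituting one into the other gives q_V = 588/31 and q_T = 783/31.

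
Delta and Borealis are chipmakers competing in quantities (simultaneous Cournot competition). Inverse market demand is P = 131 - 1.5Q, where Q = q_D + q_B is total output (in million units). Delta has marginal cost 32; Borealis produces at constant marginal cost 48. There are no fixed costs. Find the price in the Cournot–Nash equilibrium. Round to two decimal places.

Delta's profit: π_D = (131 - 1.5Q)q_D - (32q_D). Setting ∂π_D/∂q_D = 0: 99 - 3q_D - (3/2)(q_B) = 0.
Borealis's profit: π_B = (131 - 1.5Q)q_B - (48q_B). Setting ∂π_B/∂q_B = 0: 83 - 3q_B - (3/2)(q_D) = 0.
Rearranging gives the reaction functions q_D = (99 - (3/2)q_B)/3 and q_B = (83 - (3/2)q_D)/3.
Substituting one into the other gives q_D = 230/9 and q_B = 134/9.
Total output Q = 364/9, so price P = 131 - (3/2)·(364/9) = 211/3.

70.33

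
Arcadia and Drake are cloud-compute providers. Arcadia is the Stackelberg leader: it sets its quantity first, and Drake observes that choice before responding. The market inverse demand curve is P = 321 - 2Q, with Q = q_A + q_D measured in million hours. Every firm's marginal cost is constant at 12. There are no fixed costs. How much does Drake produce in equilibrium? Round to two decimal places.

38.63

Solve by backward induction. Given q_A, the follower Drake maximises π_D = (321 - 2q_A - 2q_D)q_D - 12q_D.
Setting the follower's marginal profit to zero, 309 - 2q_A - 4q_D = 0, i.e. q_D = (309 - 2q_A)/4.
The leader anticipates this reaction. Substituting into P = 321 - 2Q gives P = 333/2 - q_A, so π_A = (333/2 - q_A)q_A - 12q_A.
The leader's first-order condition 309/2 - 2q_A = 0 yields q_A = 309/4.
Then q_D = (309 - 2·(309/4))/4 = 309/8.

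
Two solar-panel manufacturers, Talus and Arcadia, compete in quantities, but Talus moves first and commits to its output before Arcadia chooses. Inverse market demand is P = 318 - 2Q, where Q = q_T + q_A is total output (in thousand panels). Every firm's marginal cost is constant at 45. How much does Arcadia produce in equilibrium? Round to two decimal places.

Solve by backward induction. Given q_T, the follower Arcadia maximises π_A = (318 - 2q_T - 2q_A)q_A - 45q_A.
Follower FOC: 273 - 2q_T - 4q_A = 0, so q_A(q_T) = (273 - 2q_T)/4.
Talus substitutes q_A(q_T) into its own profit: π_T = q_T(318 - 2q_T - (273 - 2q_T)/2) - 45q_T = (363/2 - q_T)q_T - 45q_T.
The leader's first-order condition 273/2 - 2q_T = 0 yields q_T = 273/4.
Then q_A = (273 - 2·(273/4))/4 = 273/8.

34.13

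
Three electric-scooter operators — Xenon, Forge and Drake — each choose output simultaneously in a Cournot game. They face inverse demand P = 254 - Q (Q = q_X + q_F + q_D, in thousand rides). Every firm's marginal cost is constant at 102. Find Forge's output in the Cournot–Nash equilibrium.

38

Each firm earns π_i = (254 - Q)q_i - 102q_i.
Setting ∂π_i/∂q_i = 0 with rivals' quantities fixed: 152 - 2q_i - Σ_{j≠i} q_j = 0.
By symmetry each firm produces the same amount; substituting Σ_{j≠i} q_j = 2q_i yields q_i = 152/4 = 38.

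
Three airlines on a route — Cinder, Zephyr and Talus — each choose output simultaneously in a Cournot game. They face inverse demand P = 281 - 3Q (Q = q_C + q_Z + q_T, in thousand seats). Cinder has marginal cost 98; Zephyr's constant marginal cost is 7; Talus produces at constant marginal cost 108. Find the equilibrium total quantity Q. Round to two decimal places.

Cinder's profit: π_C = (281 - 3Q)q_C - (98q_C). Setting ∂π_C/∂q_C = 0: 183 - 6q_C - 3(q_Z + q_T) = 0.
Zephyr's first-order condition: 274 - 6q_Z - 3(q_C + q_T) = 0.
Talus's first-order condition: 173 - 6q_T - 3(q_C + q_Z) = 0.
Adding the 3 conditions: 630 − 6Q − 6Q = 0, i.e. Q = 105/2.
Back-substituting: q_C = (183 − 315/2)/3 = 17/2, q_Z = (274 − 315/2)/3 = 233/6, q_T = (173 − 315/2)/3 = 31/6.
Total output Q = 17/2 + 233/6 + 31/6 = 105/2.

52.50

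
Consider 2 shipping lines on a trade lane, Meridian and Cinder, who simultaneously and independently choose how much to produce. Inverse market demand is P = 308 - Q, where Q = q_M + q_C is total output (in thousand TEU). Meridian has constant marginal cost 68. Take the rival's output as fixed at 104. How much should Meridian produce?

With the rival's output fixed at 104, Meridian's profit is π_M = (308 - 104 - q_M)q_M - (68q_M) = (204 - q_M)q_M - (68q_M).
∂π_M/∂q_M = 136 - 2q_M = 0, so q_M = 68.

68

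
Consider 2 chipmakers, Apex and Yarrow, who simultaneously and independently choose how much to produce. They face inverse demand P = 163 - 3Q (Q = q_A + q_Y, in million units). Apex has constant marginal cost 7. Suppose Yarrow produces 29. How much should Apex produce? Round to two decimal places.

11.50

With the rival's output fixed at 29, Apex's profit is π_A = (163 - 3·29 - 3q_A)q_A - (7q_A) = (76 - 3q_A)q_A - (7q_A).
∂π_A/∂q_A = 69 - 6q_A = 0, so q_A = 23/2.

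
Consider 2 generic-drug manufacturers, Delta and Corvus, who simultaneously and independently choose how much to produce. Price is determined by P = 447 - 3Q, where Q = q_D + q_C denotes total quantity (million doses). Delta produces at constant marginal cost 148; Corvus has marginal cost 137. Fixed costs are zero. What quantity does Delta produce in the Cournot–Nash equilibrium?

32

Delta's profit: π_D = (447 - 3Q)q_D - (148q_D). Setting ∂π_D/∂q_D = 0: 299 - 6q_D - 3(q_C) = 0.
Corvus's profit: π_C = (447 - 3Q)q_C - (137q_C). Setting ∂π_C/∂q_C = 0: 310 - 6q_C - 3(q_D) = 0.
So q_D = (299 - 3q_C)/6 and q_C = (310 - 3q_D)/6.
Solving the pair: q_D = 32, q_C = 107/3.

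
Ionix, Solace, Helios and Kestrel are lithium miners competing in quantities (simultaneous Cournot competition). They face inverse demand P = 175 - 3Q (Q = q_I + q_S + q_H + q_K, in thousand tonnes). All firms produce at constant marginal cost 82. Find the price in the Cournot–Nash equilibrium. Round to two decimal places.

100.60

Each firm earns π_i = (175 - 3Q)q_i - 82q_i.
First-order condition (treating rivals' output as given): 93 - 6q_i - 3·Σ_{j≠i} q_j = 0.
With identical firms every q_j equals q_i, so Σ_{j≠i} q_j = 3q_i and 93 = 15q_i, giving q_i = 31/5.
Total output Q = 124/5, so price P = 175 - 3·(124/5) = 503/5.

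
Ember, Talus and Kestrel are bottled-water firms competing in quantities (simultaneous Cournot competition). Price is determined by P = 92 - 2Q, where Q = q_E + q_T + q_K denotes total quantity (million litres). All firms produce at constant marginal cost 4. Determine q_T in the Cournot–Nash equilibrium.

A representative firm's profit is π_i = q_i(92 - 2Q) - 4q_i.
Setting ∂π_i/∂q_i = 0 with rivals' quantities fixed: 88 - 4q_i - 2·Σ_{j≠i} q_j = 0.
By symmetry each firm produces the same amount; substituting Σ_{j≠i} q_j = 2q_i yields q_i = 88/8 = 11.

11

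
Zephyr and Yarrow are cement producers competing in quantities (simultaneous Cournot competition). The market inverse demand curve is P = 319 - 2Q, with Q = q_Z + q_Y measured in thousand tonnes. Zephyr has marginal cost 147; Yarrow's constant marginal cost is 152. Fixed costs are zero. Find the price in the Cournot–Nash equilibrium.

206

Zephyr's profit: π_Z = (319 - 2Q)q_Z - (147q_Z). Setting ∂π_Z/∂q_Z = 0: 172 - 4q_Z - 2(q_Y) = 0.
Yarrow's first-order condition: 167 - 4q_Y - 2(q_Z) = 0.
So q_Z = (172 - 2q_Y)/4 and q_Y = (167 - 2q_Z)/4.
Solving the pair: q_Z = 59/2, q_Y = 27.
Total output Q = 113/2, so price P = 319 - 2·(113/2) = 206.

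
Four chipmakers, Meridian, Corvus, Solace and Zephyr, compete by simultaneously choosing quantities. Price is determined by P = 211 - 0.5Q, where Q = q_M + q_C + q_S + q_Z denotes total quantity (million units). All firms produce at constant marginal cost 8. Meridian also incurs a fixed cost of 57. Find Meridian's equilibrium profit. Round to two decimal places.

A representative firm's profit is π_i = q_i(211 - 0.5Q) - 8q_i.
First-order condition (treating rivals' output as given): 203 - q_i - (1/2)·Σ_{j≠i} q_j = 0.
By symmetry each firm produces the same amount; substituting Σ_{j≠i} q_j = 3q_i yields q_i = 203/(5/2) = 406/5.
Price P = 211 - (1/2)·(1624/5) = 243/5.
Meridian's profit: (243/5 - 8)·(406/5) - 57 = 3239.7200.

3239.72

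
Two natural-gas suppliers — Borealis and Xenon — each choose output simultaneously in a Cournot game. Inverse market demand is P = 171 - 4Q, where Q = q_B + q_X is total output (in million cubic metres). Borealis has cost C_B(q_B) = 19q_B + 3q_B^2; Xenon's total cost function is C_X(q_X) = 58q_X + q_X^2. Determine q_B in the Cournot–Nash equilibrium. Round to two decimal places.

8.61

Borealis's profit: π_B = (171 - 4Q)q_B - (19q_B + 3q_B²). Setting ∂π_B/∂q_B = 0: 152 - 14q_B - 4(q_X) = 0.
Xenon's profit: π_X = (171 - 4Q)q_X - (58q_X + q_X²). Setting ∂π_X/∂q_X = 0: 113 - 10q_X - 4(q_B) = 0.
Best responses: q_B = (152 - 4q_X)/14, q_X = (113 - 4q_B)/10.
Solving the pair: q_B = 267/31, q_X = 487/62.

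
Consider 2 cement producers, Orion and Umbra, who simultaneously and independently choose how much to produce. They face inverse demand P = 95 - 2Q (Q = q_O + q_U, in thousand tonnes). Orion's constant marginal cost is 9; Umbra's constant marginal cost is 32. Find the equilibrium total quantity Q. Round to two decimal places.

24.83

Orion's profit: π_O = (95 - 2Q)q_O - (9q_O). Setting ∂π_O/∂q_O = 0: 86 - 4q_O - 2(q_U) = 0.
Umbra's first-order condition: 63 - 4q_U - 2(q_O) = 0.
Rearranging gives the reaction functions q_O = (86 - 2q_U)/4 and q_U = (63 - 2q_O)/4.
Solving the pair: q_O = 109/6, q_U = 20/3.
Total output Q = 109/6 + 20/3 = 149/6.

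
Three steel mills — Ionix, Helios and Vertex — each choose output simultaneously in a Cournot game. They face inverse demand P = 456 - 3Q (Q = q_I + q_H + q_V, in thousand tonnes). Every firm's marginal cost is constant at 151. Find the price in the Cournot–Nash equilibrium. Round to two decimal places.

227.25

A representative firm's profit is π_i = q_i(456 - 3Q) - 151q_i.
Setting ∂π_i/∂q_i = 0 with rivals' quantities fixed: 305 - 6q_i - 3·Σ_{j≠i} q_j = 0.
By symmetry each firm produces the same amount; substituting Σ_{j≠i} q_j = 2q_i yields q_i = 305/12.
Total output Q = 305/4, so price P = 456 - 3·(305/4) = 909/4.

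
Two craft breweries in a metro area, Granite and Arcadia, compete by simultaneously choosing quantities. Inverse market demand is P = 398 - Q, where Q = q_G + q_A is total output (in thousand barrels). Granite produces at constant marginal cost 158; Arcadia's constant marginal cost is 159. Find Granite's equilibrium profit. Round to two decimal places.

Granite's profit: π_G = (398 - Q)q_G - (158q_G). Setting ∂π_G/∂q_G = 0: 240 - 2q_G - (q_A) = 0.
Arcadia's profit: π_A = (398 - Q)q_A - (159q_A). Setting ∂π_A/∂q_A = 0: 239 - 2q_A - (q_G) = 0.
Rearranging gives the reaction functions q_G = (240 - q_A)/2 and q_A = (239 - q_G)/2.
Substituting one into the other gives q_G = 241/3 and q_A = 238/3.
Price P = 398 - 479/3 = 715/3.
Granite's profit: (715/3 - 158)·(241/3) = 6453.4444.

6453.44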